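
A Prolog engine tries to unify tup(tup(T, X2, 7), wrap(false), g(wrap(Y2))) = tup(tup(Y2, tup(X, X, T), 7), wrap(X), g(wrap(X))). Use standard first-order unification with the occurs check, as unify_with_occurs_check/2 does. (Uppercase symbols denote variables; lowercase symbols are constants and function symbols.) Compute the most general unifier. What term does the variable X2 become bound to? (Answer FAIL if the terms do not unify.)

tup(false, false, false)

Decompose tup/3: tup(T, X2, 7) = tup(Y2, tup(X, X, T), 7),  wrap(false) = wrap(X),  g(wrap(Y2)) = g(wrap(X)).
Decompose tup/3: T = Y2,  X2 = tup(X, X, T),  7 = 7.
Bind T := Y2; substituting into the one remaining equation that mentions T gives: X2 = tup(X, X, Y2).
Bind X2 := tup(X, X, Y2); no other remaining equation mentions X2.
Delete trivial equation 7 = 7.
Decompose wrap/1: false = X.
Bind X := false; substituting into the remaining equation gives: g(wrap(Y2)) = g(wrap(false)). Substituting into the earlier binding gives X2 := tup(false, false, Y2).
Decompose g/1: wrap(Y2) = wrap(false).
Decompose wrap/1: Y2 = false.
Bind Y2 := false. Substituting into the earlier bindings gives T := false, X2 := tup(false, false, false).
MGU = { T = false, X2 = tup(false, false, false), X = false, Y2 = false }, so X2 = tup(false, false, false).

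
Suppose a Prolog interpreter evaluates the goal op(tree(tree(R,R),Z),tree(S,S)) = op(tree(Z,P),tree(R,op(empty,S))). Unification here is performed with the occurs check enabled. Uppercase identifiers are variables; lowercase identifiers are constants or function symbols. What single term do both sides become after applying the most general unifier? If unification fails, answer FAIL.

Decompose op/2: tree(tree(R,R),Z) = tree(Z,P),  tree(S,S) = tree(R,op(empty,S)).
Decompose tree/2: tree(R,R) = Z,  Z = P.
Bind Z := tree(R,R); substituting into the one remaining equation that mentions Z gives: tree(R,R) = P.
Bind P := tree(R,R); no other remaining equation mentions P.
Decompose tree/2: S = R,  S = op(empty,S).
Bind S := R; substituting into the remaining equation gives: R = op(empty,R).
Occurs check fails: R occurs in op(empty,R); the equation R = op(empty,R) has no finite solution.

FAIL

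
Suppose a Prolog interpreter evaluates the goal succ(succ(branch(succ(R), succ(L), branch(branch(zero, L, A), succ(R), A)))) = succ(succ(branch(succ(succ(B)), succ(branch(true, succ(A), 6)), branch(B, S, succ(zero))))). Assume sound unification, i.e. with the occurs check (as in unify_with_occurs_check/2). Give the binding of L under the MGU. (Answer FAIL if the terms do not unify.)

branch(true, succ(succ(zero)), 6)

Decompose succ/1: succ(branch(succ(R), succ(L), branch(branch(zero, L, A), succ(R), A))) = succ(branch(succ(succ(B)), succ(branch(true, succ(A), 6)), branch(B, S, succ(zero)))).
Decompose succ/1: branch(succ(R), succ(L), branch(branch(zero, L, A), succ(R), A)) = branch(succ(succ(B)), succ(branch(true, succ(A), 6)), branch(B, S, succ(zero))).
Decompose branch/3: succ(R) = succ(succ(B)),  succ(L) = succ(branch(true, succ(A), 6)),  branch(branch(zero, L, A), succ(R), A) = branch(B, S, succ(zero)).
Decompose succ/1: R = succ(B).
Bind R := succ(B); substituting into the one remaining equation that mentions R gives: branch(branch(zero, L, A), succ(succ(B)), A) = branch(B, S, succ(zero)).
Decompose succ/1: L = branch(true, succ(A), 6).
Bind L := branch(true, succ(A), 6); substituting into the remaining equation gives: branch(branch(zero, branch(true, succ(A), 6), A), succ(succ(B)), A) = branch(B, S, succ(zero)).
Decompose branch/3: branch(zero, branch(true, succ(A), 6), A) = B,  succ(succ(B)) = S,  A = succ(zero).
Bind B := branch(zero, branch(true, succ(A), 6), A); substituting into the one remaining equation that mentions B gives: succ(succ(branch(zero, branch(true, succ(A), 6), A))) = S. Substituting into the earlier binding gives R := succ(branch(zero, branch(true, succ(A), 6), A)).
Bind S := succ(succ(branch(zero, branch(true, succ(A), 6), A))); no other remaining equation mentions S.
Bind A := succ(zero). Substituting into the earlier bindings gives R := succ(branch(zero, branch(true, succ(succ(zero)), 6), succ(zero))), L := branch(true, succ(succ(zero)), 6), B := branch(zero, branch(true, succ(succ(zero)), 6), succ(zero)), S := succ(succ(branch(zero, branch(true, succ(succ(zero)), 6), succ(zero)))).
MGU = { R = succ(branch(zero, branch(true, succ(succ(zero)), 6), succ(zero))), L = branch(true, succ(succ(zero)), 6), B = branch(zero, branch(true, succ(succ(zero)), 6), succ(zero)), S = succ(succ(branch(zero, branch(true, succ(succ(zero)), 6), succ(zero)))), A = succ(zero) }, so L = branch(true, succ(succ(zero)), 6).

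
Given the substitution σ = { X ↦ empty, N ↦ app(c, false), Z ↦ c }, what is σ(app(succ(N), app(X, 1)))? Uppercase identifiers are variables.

Replace each occurrence of X with empty.
Replace each occurrence of N with app(c, false).
Result: app(succ(app(c, false)), app(empty, 1)).

app(succ(app(c, false)), app(empty, 1))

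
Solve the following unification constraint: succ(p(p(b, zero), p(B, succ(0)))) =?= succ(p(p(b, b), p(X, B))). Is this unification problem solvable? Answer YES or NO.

Decompose succ/1: p(p(b, zero), p(B, succ(0))) =?= p(p(b, b), p(X, B)).
Decompose p/2: p(b, zero) =?= p(b, b),  p(B, succ(0)) =?= p(X, B).
Decompose p/2: b =?= b,  zero =?= b.
Delete trivial equation b =?= b.
Clash: constants zero and b differ; no unifier exists.

NO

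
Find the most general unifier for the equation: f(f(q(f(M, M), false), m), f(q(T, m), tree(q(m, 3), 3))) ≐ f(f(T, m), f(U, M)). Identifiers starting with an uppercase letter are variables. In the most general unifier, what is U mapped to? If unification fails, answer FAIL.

q(q(f(tree(q(m, 3), 3), tree(q(m, 3), 3)), false), m)

Decompose f/2: f(q(f(M, M), false), m) ≐ f(T, m),  f(q(T, m), tree(q(m, 3), 3)) ≐ f(U, M).
Decompose f/2: q(f(M, M), false) ≐ T,  m ≐ m.
Bind T := q(f(M, M), false); substituting into the one remaining equation that mentions T gives: f(q(q(f(M, M), false), m), tree(q(m, 3), 3)) ≐ f(U, M).
Delete trivial equation m ≐ m.
Decompose f/2: q(q(f(M, M), false), m) ≐ U,  tree(q(m, 3), 3) ≐ M.
Bind U := q(q(f(M, M), false), m); no other remaining equation mentions U.
Bind M := tree(q(m, 3), 3). Substituting into the earlier bindings gives T := q(f(tree(q(m, 3), 3), tree(q(m, 3), 3)), false), U := q(q(f(tree(q(m, 3), 3), tree(q(m, 3), 3)), false), m).
MGU = { T ↦ q(f(tree(q(m, 3), 3), tree(q(m, 3), 3)), false), U ↦ q(q(f(tree(q(m, 3), 3), tree(q(m, 3), 3)), false), m), M ↦ tree(q(m, 3), 3) }, so U ↦ q(q(f(tree(q(m, 3), 3), tree(q(m, 3), 3)), false), m).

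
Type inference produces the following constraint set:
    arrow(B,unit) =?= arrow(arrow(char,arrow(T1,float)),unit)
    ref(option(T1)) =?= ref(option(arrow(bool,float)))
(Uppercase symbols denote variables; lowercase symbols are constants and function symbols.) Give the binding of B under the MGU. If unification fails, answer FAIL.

Decompose arrow/2: B =?= arrow(char,arrow(T1,float)),  unit =?= unit.
Bind B := arrow(char,arrow(T1,float)); no other remaining equation mentions B.
Delete trivial equation unit =?= unit.
Decompose ref/1: option(T1) =?= option(arrow(bool,float)).
Decompose option/1: T1 =?= arrow(bool,float).
Bind T1 := arrow(bool,float). Substituting into the earlier binding gives B := arrow(char,arrow(arrow(bool,float),float)).
MGU = { B -> arrow(char,arrow(arrow(bool,float),float)), T1 -> arrow(bool,float) }, so B -> arrow(char,arrow(arrow(bool,float),float)).

arrow(char,arrow(arrow(bool,float),float))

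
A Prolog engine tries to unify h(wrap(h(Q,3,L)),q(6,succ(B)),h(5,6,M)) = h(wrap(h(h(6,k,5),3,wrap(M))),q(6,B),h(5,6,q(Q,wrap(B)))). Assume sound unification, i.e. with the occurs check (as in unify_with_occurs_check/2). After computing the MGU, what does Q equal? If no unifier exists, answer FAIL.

FAIL

Decompose h/3: wrap(h(Q,3,L)) = wrap(h(h(6,k,5),3,wrap(M))),  q(6,succ(B)) = q(6,B),  h(5,6,M) = h(5,6,q(Q,wrap(B))).
Decompose wrap/1: h(Q,3,L) = h(h(6,k,5),3,wrap(M)).
Decompose h/3: Q = h(6,k,5),  3 = 3,  L = wrap(M).
Bind Q := h(6,k,5); substituting into the one remaining equation that mentions Q gives: h(5,6,M) = h(5,6,q(h(6,k,5),wrap(B))).
Delete trivial equation 3 = 3.
Bind L := wrap(M); no other remaining equation mentions L.
Decompose q/2: 6 = 6,  succ(B) = B.
Delete trivial equation 6 = 6.
Occurs check fails: B occurs in succ(B); the equation B = succ(B) has no finite solution.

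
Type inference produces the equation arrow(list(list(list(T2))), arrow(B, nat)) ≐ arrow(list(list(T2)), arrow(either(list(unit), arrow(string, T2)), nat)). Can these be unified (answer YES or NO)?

NO

Decompose arrow/2: list(list(list(T2))) ≐ list(list(T2)),  arrow(B, nat) ≐ arrow(either(list(unit), arrow(string, T2)), nat).
Decompose list/1: list(list(T2)) ≐ list(T2).
Decompose list/1: list(T2) ≐ T2.
Occurs check fails: T2 occurs in list(T2); the equation T2 ≐ list(T2) has no finite solution.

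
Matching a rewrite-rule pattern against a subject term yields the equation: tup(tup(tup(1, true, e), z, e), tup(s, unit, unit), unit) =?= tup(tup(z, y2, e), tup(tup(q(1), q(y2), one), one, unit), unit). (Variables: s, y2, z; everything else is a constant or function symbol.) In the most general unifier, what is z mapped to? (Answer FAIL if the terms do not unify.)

FAIL

Decompose tup/3: tup(tup(1, true, e), z, e) =?= tup(z, y2, e),  tup(s, unit, unit) =?= tup(tup(q(1), q(y2), one), one, unit),  unit =?= unit.
Decompose tup/3: tup(1, true, e) =?= z,  z =?= y2,  e =?= e.
Bind z := tup(1, true, e); substituting into the one remaining equation that mentions z gives: tup(1, true, e) =?= y2.
Bind y2 := tup(1, true, e); substituting into the one remaining equation that mentions y2 gives: tup(s, unit, unit) =?= tup(tup(q(1), q(tup(1, true, e)), one), one, unit).
Delete trivial equation e =?= e.
Decompose tup/3: s =?= tup(q(1), q(tup(1, true, e)), one),  unit =?= one,  unit =?= unit.
Bind s := tup(q(1), q(tup(1, true, e)), one); no other remaining equation mentions s.
Clash: constants unit and one differ; no unifier exists.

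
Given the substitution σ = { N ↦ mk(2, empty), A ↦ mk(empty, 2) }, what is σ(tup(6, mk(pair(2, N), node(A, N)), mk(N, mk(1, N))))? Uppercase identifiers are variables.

Replace each occurrence of N with mk(2, empty).
Replace each occurrence of A with mk(empty, 2).
Result: tup(6, mk(pair(2, mk(2, empty)), node(mk(empty, 2), mk(2, empty))), mk(mk(2, empty), mk(1, mk(2, empty)))).

tup(6, mk(pair(2, mk(2, empty)), node(mk(empty, 2), mk(2, empty))), mk(mk(2, empty), mk(1, mk(2, empty))))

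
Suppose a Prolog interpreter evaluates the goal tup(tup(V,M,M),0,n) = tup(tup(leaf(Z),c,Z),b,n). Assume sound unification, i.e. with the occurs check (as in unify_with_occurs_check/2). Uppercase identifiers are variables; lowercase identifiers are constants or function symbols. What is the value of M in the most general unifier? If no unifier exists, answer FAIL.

FAIL

Decompose tup/3: tup(V,M,M) = tup(leaf(Z),c,Z),  0 = b,  n = n.
Decompose tup/3: V = leaf(Z),  M = c,  M = Z.
Bind V := leaf(Z); no other remaining equation mentions V.
Bind M := c; substituting into the one remaining equation that mentions M gives: c = Z.
Bind Z := c; no other remaining equation mentions Z. Substituting into the earlier binding gives V := leaf(c).
Clash: constants 0 and b differ; no unifier exists.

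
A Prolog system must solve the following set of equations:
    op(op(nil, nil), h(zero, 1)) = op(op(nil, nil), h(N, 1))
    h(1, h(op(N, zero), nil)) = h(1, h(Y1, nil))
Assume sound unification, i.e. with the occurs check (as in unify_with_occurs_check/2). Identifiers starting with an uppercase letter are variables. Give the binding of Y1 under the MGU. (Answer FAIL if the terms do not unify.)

Decompose op/2: op(nil, nil) = op(nil, nil),  h(zero, 1) = h(N, 1).
Delete trivial equation op(nil, nil) = op(nil, nil).
Decompose h/2: zero = N,  1 = 1.
Bind N := zero; substituting into the one remaining equation that mentions N gives: h(1, h(op(zero, zero), nil)) = h(1, h(Y1, nil)).
Delete trivial equation 1 = 1.
Decompose h/2: 1 = 1,  h(op(zero, zero), nil) = h(Y1, nil).
Delete trivial equation 1 = 1.
Decompose h/2: op(zero, zero) = Y1,  nil = nil.
Bind Y1 := op(zero, zero); no other remaining equation mentions Y1.
Delete trivial equation nil = nil.
MGU = { N ↦ zero, Y1 ↦ op(zero, zero) }, so Y1 ↦ op(zero, zero).

op(zero, zero)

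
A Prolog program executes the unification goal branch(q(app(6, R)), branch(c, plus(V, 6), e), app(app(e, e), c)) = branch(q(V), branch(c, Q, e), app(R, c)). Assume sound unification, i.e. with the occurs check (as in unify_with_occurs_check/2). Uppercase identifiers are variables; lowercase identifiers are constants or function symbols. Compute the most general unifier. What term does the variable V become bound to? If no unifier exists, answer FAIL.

Decompose branch/3: q(app(6, R)) = q(V),  branch(c, plus(V, 6), e) = branch(c, Q, e),  app(app(e, e), c) = app(R, c).
Decompose q/1: app(6, R) = V.
Bind V := app(6, R); substituting into the one remaining equation that mentions V gives: branch(c, plus(app(6, R), 6), e) = branch(c, Q, e).
Decompose branch/3: c = c,  plus(app(6, R), 6) = Q,  e = e.
Delete trivial equation c = c.
Bind Q := plus(app(6, R), 6); no other remaining equation mentions Q.
Delete trivial equation e = e.
Decompose app/2: app(e, e) = R,  c = c.
Bind R := app(e, e); no other remaining equation mentions R. Substituting into the earlier bindings gives V := app(6, app(e, e)), Q := plus(app(6, app(e, e)), 6).
Delete trivial equation c = c.
MGU = { V = app(6, app(e, e)), Q = plus(app(6, app(e, e)), 6), R = app(e, e) }, so V = app(6, app(e, e)).

app(6, app(e, e))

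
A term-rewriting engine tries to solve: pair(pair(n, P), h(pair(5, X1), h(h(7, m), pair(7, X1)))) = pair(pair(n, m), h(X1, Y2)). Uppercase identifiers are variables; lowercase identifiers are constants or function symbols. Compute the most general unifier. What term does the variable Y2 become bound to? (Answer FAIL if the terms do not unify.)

FAIL

Decompose pair/2: pair(n, P) = pair(n, m),  h(pair(5, X1), h(h(7, m), pair(7, X1))) = h(X1, Y2).
Decompose pair/2: n = n,  P = m.
Delete trivial equation n = n.
Bind P := m; no other remaining equation mentions P.
Decompose h/2: pair(5, X1) = X1,  h(h(7, m), pair(7, X1)) = Y2.
Occurs check fails: X1 occurs in pair(5, X1); the equation X1 = pair(5, X1) has no finite solution.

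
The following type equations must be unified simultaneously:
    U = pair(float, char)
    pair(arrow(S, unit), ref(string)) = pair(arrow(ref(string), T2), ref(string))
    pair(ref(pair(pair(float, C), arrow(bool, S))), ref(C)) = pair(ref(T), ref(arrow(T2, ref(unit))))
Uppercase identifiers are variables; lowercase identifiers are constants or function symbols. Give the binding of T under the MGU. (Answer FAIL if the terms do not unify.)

pair(pair(float, arrow(unit, ref(unit))), arrow(bool, ref(string)))

Bind U := pair(float, char); no other remaining equation mentions U.
Decompose pair/2: arrow(S, unit) = arrow(ref(string), T2),  ref(string) = ref(string).
Decompose arrow/2: S = ref(string),  unit = T2.
Bind S := ref(string); substituting into the one remaining equation that mentions S gives: pair(ref(pair(pair(float, C), arrow(bool, ref(string)))), ref(C)) = pair(ref(T), ref(arrow(T2, ref(unit)))).
Bind T2 := unit; substituting into the one remaining equation that mentions T2 gives: pair(ref(pair(pair(float, C), arrow(bool, ref(string)))), ref(C)) = pair(ref(T), ref(arrow(unit, ref(unit)))).
Delete trivial equation ref(string) = ref(string).
Decompose pair/2: ref(pair(pair(float, C), arrow(bool, ref(string)))) = ref(T),  ref(C) = ref(arrow(unit, ref(unit))).
Decompose ref/1: pair(pair(float, C), arrow(bool, ref(string))) = T.
Bind T := pair(pair(float, C), arrow(bool, ref(string))); no other remaining equation mentions T.
Decompose ref/1: C = arrow(unit, ref(unit)).
Bind C := arrow(unit, ref(unit)). Substituting into the earlier binding gives T := pair(pair(float, arrow(unit, ref(unit))), arrow(bool, ref(string))).
MGU = { U ↦ pair(float, char), S ↦ ref(string), T2 ↦ unit, T ↦ pair(pair(float, arrow(unit, ref(unit))), arrow(bool, ref(string))), C ↦ arrow(unit, ref(unit)) }, so T ↦ pair(pair(float, arrow(unit, ref(unit))), arrow(bool, ref(string))).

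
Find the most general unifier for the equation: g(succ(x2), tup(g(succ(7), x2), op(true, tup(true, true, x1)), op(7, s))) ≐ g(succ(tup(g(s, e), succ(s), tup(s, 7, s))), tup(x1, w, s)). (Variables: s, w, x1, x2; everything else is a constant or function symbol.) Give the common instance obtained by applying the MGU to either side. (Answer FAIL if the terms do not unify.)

FAIL

Decompose g/2: succ(x2) ≐ succ(tup(g(s, e), succ(s), tup(s, 7, s))),  tup(g(succ(7), x2), op(true, tup(true, true, x1)), op(7, s)) ≐ tup(x1, w, s).
Decompose succ/1: x2 ≐ tup(g(s, e), succ(s), tup(s, 7, s)).
Bind x2 := tup(g(s, e), succ(s), tup(s, 7, s)); substituting into the remaining equation gives: tup(g(succ(7), tup(g(s, e), succ(s), tup(s, 7, s))), op(true, tup(true, true, x1)), op(7, s)) ≐ tup(x1, w, s).
Decompose tup/3: g(succ(7), tup(g(s, e), succ(s), tup(s, 7, s))) ≐ x1,  op(true, tup(true, true, x1)) ≐ w,  op(7, s) ≐ s.
Bind x1 := g(succ(7), tup(g(s, e), succ(s), tup(s, 7, s))); substituting into the one remaining equation that mentions x1 gives: op(true, tup(true, true, g(succ(7), tup(g(s, e), succ(s), tup(s, 7, s))))) ≐ w.
Bind w := op(true, tup(true, true, g(succ(7), tup(g(s, e), succ(s), tup(s, 7, s))))); no other remaining equation mentions w.
Occurs check fails: s occurs in op(7, s); the equation s ≐ op(7, s) has no finite solution.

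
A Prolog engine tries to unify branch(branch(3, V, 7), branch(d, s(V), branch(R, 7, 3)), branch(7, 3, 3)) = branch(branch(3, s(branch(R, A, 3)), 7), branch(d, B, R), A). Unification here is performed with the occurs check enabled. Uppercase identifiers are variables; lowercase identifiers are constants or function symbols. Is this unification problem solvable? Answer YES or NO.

NO

Decompose branch/3: branch(3, V, 7) = branch(3, s(branch(R, A, 3)), 7),  branch(d, s(V), branch(R, 7, 3)) = branch(d, B, R),  branch(7, 3, 3) = A.
Decompose branch/3: 3 = 3,  V = s(branch(R, A, 3)),  7 = 7.
Delete trivial equation 3 = 3.
Bind V := s(branch(R, A, 3)); substituting into the one remaining equation that mentions V gives: branch(d, s(s(branch(R, A, 3))), branch(R, 7, 3)) = branch(d, B, R).
Delete trivial equation 7 = 7.
Decompose branch/3: d = d,  s(s(branch(R, A, 3))) = B,  branch(R, 7, 3) = R.
Delete trivial equation d = d.
Bind B := s(s(branch(R, A, 3))); no other remaining equation mentions B.
Occurs check fails: R occurs in branch(R, 7, 3); the equation R = branch(R, 7, 3) has no finite solution.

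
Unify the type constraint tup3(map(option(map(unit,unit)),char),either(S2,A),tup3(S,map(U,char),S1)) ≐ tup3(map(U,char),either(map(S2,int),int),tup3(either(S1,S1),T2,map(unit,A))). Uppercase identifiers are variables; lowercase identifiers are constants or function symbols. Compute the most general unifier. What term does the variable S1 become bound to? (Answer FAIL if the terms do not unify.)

FAIL

Decompose tup3/3: map(option(map(unit,unit)),char) ≐ map(U,char),  either(S2,A) ≐ either(map(S2,int),int),  tup3(S,map(U,char),S1) ≐ tup3(either(S1,S1),T2,map(unit,A)).
Decompose map/2: option(map(unit,unit)) ≐ U,  char ≐ char.
Bind U := option(map(unit,unit)); substituting into the one remaining equation that mentions U gives: tup3(S,map(option(map(unit,unit)),char),S1) ≐ tup3(either(S1,S1),T2,map(unit,A)).
Delete trivial equation char ≐ char.
Decompose either/2: S2 ≐ map(S2,int),  A ≐ int.
Occurs check fails: S2 occurs in map(S2,int); the equation S2 ≐ map(S2,int) has no finite solution.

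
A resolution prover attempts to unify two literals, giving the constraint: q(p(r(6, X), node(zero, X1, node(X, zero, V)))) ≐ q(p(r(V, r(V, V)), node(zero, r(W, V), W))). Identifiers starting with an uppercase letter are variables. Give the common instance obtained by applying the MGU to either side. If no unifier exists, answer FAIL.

Decompose q/1: p(r(6, X), node(zero, X1, node(X, zero, V))) ≐ p(r(V, r(V, V)), node(zero, r(W, V), W)).
Decompose p/2: r(6, X) ≐ r(V, r(V, V)),  node(zero, X1, node(X, zero, V)) ≐ node(zero, r(W, V), W).
Decompose r/2: 6 ≐ V,  X ≐ r(V, V).
Bind V := 6; substituting into the remaining equations gives: X ≐ r(6, 6),  node(zero, X1, node(X, zero, 6)) ≐ node(zero, r(W, 6), W).
Bind X := r(6, 6); substituting into the remaining equation gives: node(zero, X1, node(r(6, 6), zero, 6)) ≐ node(zero, r(W, 6), W).
Decompose node/3: zero ≐ zero,  X1 ≐ r(W, 6),  node(r(6, 6), zero, 6) ≐ W.
Delete trivial equation zero ≐ zero.
Bind X1 := r(W, 6); no other remaining equation mentions X1.
Bind W := node(r(6, 6), zero, 6). Substituting into the earlier binding gives X1 := r(node(r(6, 6), zero, 6), 6).
Applying the MGU to either side gives q(p(r(6, r(6, 6)), node(zero, r(node(r(6, 6), zero, 6), 6), node(r(6, 6), zero, 6)))).

q(p(r(6, r(6, 6)), node(zero, r(node(r(6, 6), zero, 6), 6), node(r(6, 6), zero, 6))))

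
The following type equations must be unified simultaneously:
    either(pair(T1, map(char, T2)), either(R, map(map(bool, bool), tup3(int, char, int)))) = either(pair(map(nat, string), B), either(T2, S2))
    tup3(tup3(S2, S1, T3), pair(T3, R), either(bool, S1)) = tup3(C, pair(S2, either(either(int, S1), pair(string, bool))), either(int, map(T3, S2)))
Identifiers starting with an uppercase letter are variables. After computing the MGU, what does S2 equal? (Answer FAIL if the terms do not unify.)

Decompose either/2: pair(T1, map(char, T2)) = pair(map(nat, string), B),  either(R, map(map(bool, bool), tup3(int, char, int))) = either(T2, S2).
Decompose pair/2: T1 = map(nat, string),  map(char, T2) = B.
Bind T1 := map(nat, string); no other remaining equation mentions T1.
Bind B := map(char, T2); no other remaining equation mentions B.
Decompose either/2: R = T2,  map(map(bool, bool), tup3(int, char, int)) = S2.
Bind R := T2; substituting into the one remaining equation that mentions R gives: tup3(tup3(S2, S1, T3), pair(T3, T2), either(bool, S1)) = tup3(C, pair(S2, either(either(int, S1), pair(string, bool))), either(int, map(T3, S2))).
Bind S2 := map(map(bool, bool), tup3(int, char, int)); substituting into the remaining equation gives: tup3(tup3(map(map(bool, bool), tup3(int, char, int)), S1, T3), pair(T3, T2), either(bool, S1)) = tup3(C, pair(map(map(bool, bool), tup3(int, char, int)), either(either(int, S1), pair(string, bool))), either(int, map(T3, map(map(bool, bool), tup3(int, char, int))))).
Decompose tup3/3: tup3(map(map(bool, bool), tup3(int, char, int)), S1, T3) = C,  pair(T3, T2) = pair(map(map(bool, bool), tup3(int, char, int)), either(either(int, S1), pair(string, bool))),  either(bool, S1) = either(int, map(T3, map(map(bool, bool), tup3(int, char, int)))).
Bind C := tup3(map(map(bool, bool), tup3(int, char, int)), S1, T3); no other remaining equation mentions C.
Decompose pair/2: T3 = map(map(bool, bool), tup3(int, char, int)),  T2 = either(either(int, S1), pair(string, bool)).
Bind T3 := map(map(bool, bool), tup3(int, char, int)); substituting into the one remaining equation that mentions T3 gives: either(bool, S1) = either(int, map(map(map(bool, bool), tup3(int, char, int)), map(map(bool, bool), tup3(int, char, int)))). Substituting into the earlier binding gives C := tup3(map(map(bool, bool), tup3(int, char, int)), S1, map(map(bool, bool), tup3(int, char, int))).
Bind T2 := either(either(int, S1), pair(string, bool)); no other remaining equation mentions T2. Substituting into the earlier bindings gives B := map(char, either(either(int, S1), pair(string, bool))), R := either(either(int, S1), pair(string, bool)).
Decompose either/2: bool = int,  S1 = map(map(map(bool, bool), tup3(int, char, int)), map(map(bool, bool), tup3(int, char, int))).
Clash: constants bool and int differ; no unifier exists.

FAIL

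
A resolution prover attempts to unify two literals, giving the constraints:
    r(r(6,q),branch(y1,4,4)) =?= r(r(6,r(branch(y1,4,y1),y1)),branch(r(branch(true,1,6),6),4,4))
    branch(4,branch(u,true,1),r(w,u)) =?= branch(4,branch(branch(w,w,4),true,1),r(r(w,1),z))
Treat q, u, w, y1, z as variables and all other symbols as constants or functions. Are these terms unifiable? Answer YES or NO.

Decompose r/2: r(6,q) =?= r(6,r(branch(y1,4,y1),y1)),  branch(y1,4,4) =?= branch(r(branch(true,1,6),6),4,4).
Decompose r/2: 6 =?= 6,  q =?= r(branch(y1,4,y1),y1).
Delete trivial equation 6 =?= 6.
Bind q := r(branch(y1,4,y1),y1); no other remaining equation mentions q.
Decompose branch/3: y1 =?= r(branch(true,1,6),6),  4 =?= 4,  4 =?= 4.
Bind y1 := r(branch(true,1,6),6); no other remaining equation mentions y1. Substituting into the earlier binding gives q := r(branch(r(branch(true,1,6),6),4,r(branch(true,1,6),6)),r(branch(true,1,6),6)).
Delete trivial equation 4 =?= 4.
Delete trivial equation 4 =?= 4.
Decompose branch/3: 4 =?= 4,  branch(u,true,1) =?= branch(branch(w,w,4),true,1),  r(w,u) =?= r(r(w,1),z).
Delete trivial equation 4 =?= 4.
Decompose branch/3: u =?= branch(w,w,4),  true =?= true,  1 =?= 1.
Bind u := branch(w,w,4); substituting into the one remaining equation that mentions u gives: r(w,branch(w,w,4)) =?= r(r(w,1),z).
Delete trivial equation true =?= true.
Delete trivial equation 1 =?= 1.
Decompose r/2: w =?= r(w,1),  branch(w,w,4) =?= z.
Occurs check fails: w occurs in r(w,1); the equation w =?= r(w,1) has no finite solution.

NO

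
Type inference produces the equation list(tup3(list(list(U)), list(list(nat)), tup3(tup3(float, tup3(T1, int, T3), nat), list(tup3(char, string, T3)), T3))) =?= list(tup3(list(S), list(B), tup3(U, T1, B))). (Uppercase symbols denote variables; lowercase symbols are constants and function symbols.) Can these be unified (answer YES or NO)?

YES

Decompose list/1: tup3(list(list(U)), list(list(nat)), tup3(tup3(float, tup3(T1, int, T3), nat), list(tup3(char, string, T3)), T3)) =?= tup3(list(S), list(B), tup3(U, T1, B)).
Decompose tup3/3: list(list(U)) =?= list(S),  list(list(nat)) =?= list(B),  tup3(tup3(float, tup3(T1, int, T3), nat), list(tup3(char, string, T3)), T3) =?= tup3(U, T1, B).
Decompose list/1: list(U) =?= S.
Bind S := list(U); no other remaining equation mentions S.
Decompose list/1: list(nat) =?= B.
Bind B := list(nat); substituting into the remaining equation gives: tup3(tup3(float, tup3(T1, int, T3), nat), list(tup3(char, string, T3)), T3) =?= tup3(U, T1, list(nat)).
Decompose tup3/3: tup3(float, tup3(T1, int, T3), nat) =?= U,  list(tup3(char, string, T3)) =?= T1,  T3 =?= list(nat).
Bind U := tup3(float, tup3(T1, int, T3), nat); no other remaining equation mentions U. Substituting into the earlier binding gives S := list(tup3(float, tup3(T1, int, T3), nat)).
Bind T1 := list(tup3(char, string, T3)); no other remaining equation mentions T1. Substituting into the earlier bindings gives S := list(tup3(float, tup3(list(tup3(char, string, T3)), int, T3), nat)), U := tup3(float, tup3(list(tup3(char, string, T3)), int, T3), nat).
Bind T3 := list(nat). Substituting into the earlier bindings gives S := list(tup3(float, tup3(list(tup3(char, string, list(nat))), int, list(nat)), nat)), U := tup3(float, tup3(list(tup3(char, string, list(nat))), int, list(nat)), nat), T1 := list(tup3(char, string, list(nat))).
No equations remain and no clash or occurs-check failure arose, so a unifier exists.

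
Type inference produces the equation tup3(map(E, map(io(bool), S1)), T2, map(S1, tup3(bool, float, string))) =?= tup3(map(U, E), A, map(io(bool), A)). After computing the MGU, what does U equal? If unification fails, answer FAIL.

map(io(bool), io(bool))

Decompose tup3/3: map(E, map(io(bool), S1)) =?= map(U, E),  T2 =?= A,  map(S1, tup3(bool, float, string)) =?= map(io(bool), A).
Decompose map/2: E =?= U,  map(io(bool), S1) =?= E.
Bind E := U; substituting into the one remaining equation that mentions E gives: map(io(bool), S1) =?= U.
Bind U := map(io(bool), S1); no other remaining equation mentions U. Substituting into the earlier binding gives E := map(io(bool), S1).
Bind T2 := A; no other remaining equation mentions T2.
Decompose map/2: S1 =?= io(bool),  tup3(bool, float, string) =?= A.
Bind S1 := io(bool); no other remaining equation mentions S1. Substituting into the earlier bindings gives E := map(io(bool), io(bool)), U := map(io(bool), io(bool)).
Bind A := tup3(bool, float, string). Substituting into the earlier binding gives T2 := tup3(bool, float, string).
MGU = { E ↦ map(io(bool), io(bool)), U ↦ map(io(bool), io(bool)), T2 ↦ tup3(bool, float, string), S1 ↦ io(bool), A ↦ tup3(bool, float, string) }, so U ↦ map(io(bool), io(bool)).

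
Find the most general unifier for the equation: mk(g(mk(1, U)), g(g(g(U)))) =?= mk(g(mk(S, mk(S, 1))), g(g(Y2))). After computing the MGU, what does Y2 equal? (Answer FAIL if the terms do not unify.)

Decompose mk/2: g(mk(1, U)) =?= g(mk(S, mk(S, 1))),  g(g(g(U))) =?= g(g(Y2)).
Decompose g/1: mk(1, U) =?= mk(S, mk(S, 1)).
Decompose mk/2: 1 =?= S,  U =?= mk(S, 1).
Bind S := 1; substituting into the one remaining equation that mentions S gives: U =?= mk(1, 1).
Bind U := mk(1, 1); substituting into the remaining equation gives: g(g(g(mk(1, 1)))) =?= g(g(Y2)).
Decompose g/1: g(g(mk(1, 1))) =?= g(Y2).
Decompose g/1: g(mk(1, 1)) =?= Y2.
Bind Y2 := g(mk(1, 1)).
MGU = { S ↦ 1, U ↦ mk(1, 1), Y2 ↦ g(mk(1, 1)) }, so Y2 ↦ g(mk(1, 1)).

g(mk(1, 1))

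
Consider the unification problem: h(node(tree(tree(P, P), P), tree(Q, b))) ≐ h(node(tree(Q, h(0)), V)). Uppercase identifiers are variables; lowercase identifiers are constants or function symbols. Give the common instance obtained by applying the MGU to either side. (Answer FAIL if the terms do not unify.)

Decompose h/1: node(tree(tree(P, P), P), tree(Q, b)) ≐ node(tree(Q, h(0)), V).
Decompose node/2: tree(tree(P, P), P) ≐ tree(Q, h(0)),  tree(Q, b) ≐ V.
Decompose tree/2: tree(P, P) ≐ Q,  P ≐ h(0).
Bind Q := tree(P, P); substituting into the one remaining equation that mentions Q gives: tree(tree(P, P), b) ≐ V.
Bind P := h(0); substituting into the remaining equation gives: tree(tree(h(0), h(0)), b) ≐ V. Substituting into the earlier binding gives Q := tree(h(0), h(0)).
Bind V := tree(tree(h(0), h(0)), b).
Applying the MGU to either side gives h(node(tree(tree(h(0), h(0)), h(0)), tree(tree(h(0), h(0)), b))).

h(node(tree(tree(h(0), h(0)), h(0)), tree(tree(h(0), h(0)), b)))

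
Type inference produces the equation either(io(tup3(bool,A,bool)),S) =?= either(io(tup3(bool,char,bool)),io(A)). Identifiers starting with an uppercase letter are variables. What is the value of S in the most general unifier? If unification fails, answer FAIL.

Decompose either/2: io(tup3(bool,A,bool)) =?= io(tup3(bool,char,bool)),  S =?= io(A).
Decompose io/1: tup3(bool,A,bool) =?= tup3(bool,char,bool).
Decompose tup3/3: bool =?= bool,  A =?= char,  bool =?= bool.
Delete trivial equation bool =?= bool.
Bind A := char; substituting into the one remaining equation that mentions A gives: S =?= io(char).
Delete trivial equation bool =?= bool.
Bind S := io(char).
MGU = { A := char, S := io(char) }, so S := io(char).

io(char)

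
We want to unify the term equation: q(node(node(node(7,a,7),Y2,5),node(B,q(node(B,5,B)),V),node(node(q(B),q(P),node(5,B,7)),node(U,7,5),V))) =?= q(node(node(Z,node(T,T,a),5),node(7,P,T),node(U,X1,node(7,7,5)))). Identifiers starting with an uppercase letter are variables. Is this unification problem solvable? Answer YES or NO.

YES

Decompose q/1: node(node(node(7,a,7),Y2,5),node(B,q(node(B,5,B)),V),node(node(q(B),q(P),node(5,B,7)),node(U,7,5),V)) =?= node(node(Z,node(T,T,a),5),node(7,P,T),node(U,X1,node(7,7,5))).
Decompose node/3: node(node(7,a,7),Y2,5) =?= node(Z,node(T,T,a),5),  node(B,q(node(B,5,B)),V) =?= node(7,P,T),  node(node(q(B),q(P),node(5,B,7)),node(U,7,5),V) =?= node(U,X1,node(7,7,5)).
Decompose node/3: node(7,a,7) =?= Z,  Y2 =?= node(T,T,a),  5 =?= 5.
Bind Z := node(7,a,7); no other remaining equation mentions Z.
Bind Y2 := node(T,T,a); no other remaining equation mentions Y2.
Delete trivial equation 5 =?= 5.
Decompose node/3: B =?= 7,  q(node(B,5,B)) =?= P,  V =?= T.
Bind B := 7; substituting into the 2 remaining equations that mention B gives: q(node(7,5,7)) =?= P,  node(node(q(7),q(P),node(5,7,7)),node(U,7,5),V) =?= node(U,X1,node(7,7,5)).
Bind P := q(node(7,5,7)); substituting into the one remaining equation that mentions P gives: node(node(q(7),q(q(node(7,5,7))),node(5,7,7)),node(U,7,5),V) =?= node(U,X1,node(7,7,5)).
Bind V := T; substituting into the remaining equation gives: node(node(q(7),q(q(node(7,5,7))),node(5,7,7)),node(U,7,5),T) =?= node(U,X1,node(7,7,5)).
Decompose node/3: node(q(7),q(q(node(7,5,7))),node(5,7,7)) =?= U,  node(U,7,5) =?= X1,  T =?= node(7,7,5).
Bind U := node(q(7),q(q(node(7,5,7))),node(5,7,7)); substituting into the one remaining equation that mentions U gives: node(node(q(7),q(q(node(7,5,7))),node(5,7,7)),7,5) =?= X1.
Bind X1 := node(node(q(7),q(q(node(7,5,7))),node(5,7,7)),7,5); no other remaining equation mentions X1.
Bind T := node(7,7,5). Substituting into the earlier bindings gives Y2 := node(node(7,7,5),node(7,7,5),a), V := node(7,7,5).
No equations remain and no clash or occurs-check failure arose, so a unifier exists.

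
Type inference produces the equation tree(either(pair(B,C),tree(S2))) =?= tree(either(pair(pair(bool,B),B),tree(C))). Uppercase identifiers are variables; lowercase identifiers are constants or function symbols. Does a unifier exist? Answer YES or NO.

Decompose tree/1: either(pair(B,C),tree(S2)) =?= either(pair(pair(bool,B),B),tree(C)).
Decompose either/2: pair(B,C) =?= pair(pair(bool,B),B),  tree(S2) =?= tree(C).
Decompose pair/2: B =?= pair(bool,B),  C =?= B.
Occurs check fails: B occurs in pair(bool,B); the equation B =?= pair(bool,B) has no finite solution.

NO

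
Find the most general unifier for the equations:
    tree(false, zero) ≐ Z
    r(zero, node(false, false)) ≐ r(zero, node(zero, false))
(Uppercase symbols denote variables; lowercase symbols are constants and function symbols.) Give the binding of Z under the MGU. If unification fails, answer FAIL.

FAIL

Bind Z := tree(false, zero); no other remaining equation mentions Z.
Decompose r/2: zero ≐ zero,  node(false, false) ≐ node(zero, false).
Delete trivial equation zero ≐ zero.
Decompose node/2: false ≐ zero,  false ≐ false.
Clash: constants false and zero differ; no unifier exists.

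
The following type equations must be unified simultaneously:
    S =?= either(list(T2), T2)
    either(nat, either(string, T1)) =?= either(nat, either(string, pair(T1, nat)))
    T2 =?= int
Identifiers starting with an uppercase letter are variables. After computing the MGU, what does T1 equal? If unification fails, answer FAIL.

FAIL

Bind S := either(list(T2), T2); no other remaining equation mentions S.
Decompose either/2: nat =?= nat,  either(string, T1) =?= either(string, pair(T1, nat)).
Delete trivial equation nat =?= nat.
Decompose either/2: string =?= string,  T1 =?= pair(T1, nat).
Delete trivial equation string =?= string.
Occurs check fails: T1 occurs in pair(T1, nat); the equation T1 =?= pair(T1, nat) has no finite solution.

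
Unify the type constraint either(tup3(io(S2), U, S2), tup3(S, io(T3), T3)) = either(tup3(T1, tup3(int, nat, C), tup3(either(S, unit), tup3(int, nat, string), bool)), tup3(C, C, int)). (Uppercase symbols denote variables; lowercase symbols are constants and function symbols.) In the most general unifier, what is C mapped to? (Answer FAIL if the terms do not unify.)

io(int)

Decompose either/2: tup3(io(S2), U, S2) = tup3(T1, tup3(int, nat, C), tup3(either(S, unit), tup3(int, nat, string), bool)),  tup3(S, io(T3), T3) = tup3(C, C, int).
Decompose tup3/3: io(S2) = T1,  U = tup3(int, nat, C),  S2 = tup3(either(S, unit), tup3(int, nat, string), bool).
Bind T1 := io(S2); no other remaining equation mentions T1.
Bind U := tup3(int, nat, C); no other remaining equation mentions U.
Bind S2 := tup3(either(S, unit), tup3(int, nat, string), bool); no other remaining equation mentions S2. Substituting into the earlier binding gives T1 := io(tup3(either(S, unit), tup3(int, nat, string), bool)).
Decompose tup3/3: S = C,  io(T3) = C,  T3 = int.
Bind S := C; no other remaining equation mentions S. Substituting into the earlier bindings gives T1 := io(tup3(either(C, unit), tup3(int, nat, string), bool)), S2 := tup3(either(C, unit), tup3(int, nat, string), bool).
Bind C := io(T3); no other remaining equation mentions C. Substituting into the earlier bindings gives T1 := io(tup3(either(io(T3), unit), tup3(int, nat, string), bool)), U := tup3(int, nat, io(T3)), S2 := tup3(either(io(T3), unit), tup3(int, nat, string), bool), S := io(T3).
Bind T3 := int. Substituting into the earlier bindings gives T1 := io(tup3(either(io(int), unit), tup3(int, nat, string), bool)), U := tup3(int, nat, io(int)), S2 := tup3(either(io(int), unit), tup3(int, nat, string), bool), S := io(int), C := io(int).
MGU = { T1 := io(tup3(either(io(int), unit), tup3(int, nat, string), bool)), U := tup3(int, nat, io(int)), S2 := tup3(either(io(int), unit), tup3(int, nat, string), bool), S := io(int), C := io(int), T3 := int }, so C := io(int).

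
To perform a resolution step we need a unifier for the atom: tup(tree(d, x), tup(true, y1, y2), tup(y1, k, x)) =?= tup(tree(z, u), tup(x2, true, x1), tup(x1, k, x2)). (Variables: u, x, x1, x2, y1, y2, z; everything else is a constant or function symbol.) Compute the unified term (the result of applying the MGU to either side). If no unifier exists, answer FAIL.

tup(tree(d, true), tup(true, true, true), tup(true, k, true))

Decompose tup/3: tree(d, x) =?= tree(z, u),  tup(true, y1, y2) =?= tup(x2, true, x1),  tup(y1, k, x) =?= tup(x1, k, x2).
Decompose tree/2: d =?= z,  x =?= u.
Bind z := d; no other remaining equation mentions z.
Bind x := u; substituting into the one remaining equation that mentions x gives: tup(y1, k, u) =?= tup(x1, k, x2).
Decompose tup/3: true =?= x2,  y1 =?= true,  y2 =?= x1.
Bind x2 := true; substituting into the one remaining equation that mentions x2 gives: tup(y1, k, u) =?= tup(x1, k, true).
Bind y1 := true; substituting into the one remaining equation that mentions y1 gives: tup(true, k, u) =?= tup(x1, k, true).
Bind y2 := x1; no other remaining equation mentions y2.
Decompose tup/3: true =?= x1,  k =?= k,  u =?= true.
Bind x1 := true; no other remaining equation mentions x1. Substituting into the earlier binding gives y2 := true.
Delete trivial equation k =?= k.
Bind u := true. Substituting into the earlier binding gives x := true.
Applying the MGU to either side gives tup(tree(d, true), tup(true, true, true), tup(true, k, true)).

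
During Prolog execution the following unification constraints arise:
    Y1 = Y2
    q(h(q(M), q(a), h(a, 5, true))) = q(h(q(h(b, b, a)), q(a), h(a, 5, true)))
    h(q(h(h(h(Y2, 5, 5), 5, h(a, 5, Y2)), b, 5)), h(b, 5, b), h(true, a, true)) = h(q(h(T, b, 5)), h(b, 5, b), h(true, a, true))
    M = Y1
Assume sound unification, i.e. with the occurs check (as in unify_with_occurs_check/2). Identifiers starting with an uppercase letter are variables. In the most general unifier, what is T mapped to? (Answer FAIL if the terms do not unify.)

h(h(h(b, b, a), 5, 5), 5, h(a, 5, h(b, b, a)))

Bind Y1 := Y2; substituting into the one remaining equation that mentions Y1 gives: M = Y2.
Decompose q/1: h(q(M), q(a), h(a, 5, true)) = h(q(h(b, b, a)), q(a), h(a, 5, true)).
Decompose h/3: q(M) = q(h(b, b, a)),  q(a) = q(a),  h(a, 5, true) = h(a, 5, true).
Decompose q/1: M = h(b, b, a).
Bind M := h(b, b, a); substituting into the one remaining equation that mentions M gives: h(b, b, a) = Y2.
Delete trivial equation q(a) = q(a).
Delete trivial equation h(a, 5, true) = h(a, 5, true).
Decompose h/3: q(h(h(h(Y2, 5, 5), 5, h(a, 5, Y2)), b, 5)) = q(h(T, b, 5)),  h(b, 5, b) = h(b, 5, b),  h(true, a, true) = h(true, a, true).
Decompose q/1: h(h(h(Y2, 5, 5), 5, h(a, 5, Y2)), b, 5) = h(T, b, 5).
Decompose h/3: h(h(Y2, 5, 5), 5, h(a, 5, Y2)) = T,  b = b,  5 = 5.
Bind T := h(h(Y2, 5, 5), 5, h(a, 5, Y2)); no other remaining equation mentions T.
Delete trivial equation b = b.
Delete trivial equation 5 = 5.
Delete trivial equation h(b, 5, b) = h(b, 5, b).
Delete trivial equation h(true, a, true) = h(true, a, true).
Bind Y2 := h(b, b, a). Substituting into the earlier bindings gives Y1 := h(b, b, a), T := h(h(h(b, b, a), 5, 5), 5, h(a, 5, h(b, b, a))).
MGU = { Y1 ↦ h(b, b, a), M ↦ h(b, b, a), T ↦ h(h(h(b, b, a), 5, 5), 5, h(a, 5, h(b, b, a))), Y2 ↦ h(b, b, a) }, so T ↦ h(h(h(b, b, a), 5, 5), 5, h(a, 5, h(b, b, a))).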